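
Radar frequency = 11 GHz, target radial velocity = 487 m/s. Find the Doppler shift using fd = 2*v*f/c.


fd = 2 * 487 * 11000000000.0 / 3e8 = 35713.3 Hz

35713.3 Hz


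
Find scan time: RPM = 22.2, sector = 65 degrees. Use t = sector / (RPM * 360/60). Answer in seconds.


t = 65 / (22.2 * 360) * 60 = 0.49 s

0.49 s


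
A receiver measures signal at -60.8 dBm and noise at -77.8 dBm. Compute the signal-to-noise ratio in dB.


SNR = -60.8 - (-77.8) = 17.0 dB

17.0 dB


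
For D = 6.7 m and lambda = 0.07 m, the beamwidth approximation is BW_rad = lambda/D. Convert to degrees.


BW_rad = 0.07 / 6.7 = 0.010448
BW_deg = 0.6 degrees

0.6 degrees


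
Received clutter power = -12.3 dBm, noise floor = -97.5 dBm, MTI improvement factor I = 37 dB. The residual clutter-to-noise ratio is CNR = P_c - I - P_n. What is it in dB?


CNR = -12.3 - 37 - (-97.5) = 48.2 dB

48.2 dB


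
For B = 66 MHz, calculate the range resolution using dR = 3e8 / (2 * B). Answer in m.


dR = 3e8 / (2 * 66000000.0) = 2.27 m

2.27 m


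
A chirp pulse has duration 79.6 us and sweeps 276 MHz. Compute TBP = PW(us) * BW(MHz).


TBP = 79.6 * 276 = 21969.6

21969.6


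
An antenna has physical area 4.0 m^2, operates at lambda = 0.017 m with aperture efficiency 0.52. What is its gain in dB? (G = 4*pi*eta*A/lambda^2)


G_linear = 4*pi*0.52*4.0/0.017^2 = 90443.08
G_dB = 10*log10(90443.08) = 49.6 dB

49.6 dB


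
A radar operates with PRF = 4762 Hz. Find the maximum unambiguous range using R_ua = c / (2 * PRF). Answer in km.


R_ua = 3e8 / (2 * 4762) = 31499.4 m = 31.5 km

31.5 km


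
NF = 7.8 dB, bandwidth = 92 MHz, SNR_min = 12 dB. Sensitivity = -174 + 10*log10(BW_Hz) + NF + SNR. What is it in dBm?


10*log10(92000000.0) = 79.64
S = -174 + 79.64 + 7.8 + 12 = -74.6 dBm

-74.6 dBm


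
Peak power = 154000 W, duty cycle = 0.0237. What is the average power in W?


P_avg = 154000 * 0.0237 = 3649.8 W

3649.8 W


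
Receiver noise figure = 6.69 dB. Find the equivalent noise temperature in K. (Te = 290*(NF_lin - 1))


NF_lin = 10^(6.69/10) = 4.666594
Te = 290 * (4.666594 - 1) = 1063.3 K

1063.3 K


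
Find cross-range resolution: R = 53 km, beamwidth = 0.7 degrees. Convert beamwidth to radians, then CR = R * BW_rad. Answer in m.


BW_rad = 0.012217305
CR = 53000 * 0.012217305 = 647.5 m

647.5 m


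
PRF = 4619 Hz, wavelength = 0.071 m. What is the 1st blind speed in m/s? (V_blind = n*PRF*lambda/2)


V_blind = 1 * 4619 * 0.071 / 2 = 164.0 m/s

164.0 m/s


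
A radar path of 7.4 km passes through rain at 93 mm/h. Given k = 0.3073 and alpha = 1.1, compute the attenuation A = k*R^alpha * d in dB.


gamma = 0.3073 * 93^1.1 = 44.966989 dB/km
A = 44.966989 * 7.4 = 332.76 dB

332.76 dB


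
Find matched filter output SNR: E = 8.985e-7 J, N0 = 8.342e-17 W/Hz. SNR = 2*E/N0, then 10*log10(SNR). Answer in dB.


SNR_lin = 2 * 8.985e-7 / 8.342e-17 = 2.154e10
SNR_dB = 10*log10(2.154e10) = 103.3 dB

103.3 dB


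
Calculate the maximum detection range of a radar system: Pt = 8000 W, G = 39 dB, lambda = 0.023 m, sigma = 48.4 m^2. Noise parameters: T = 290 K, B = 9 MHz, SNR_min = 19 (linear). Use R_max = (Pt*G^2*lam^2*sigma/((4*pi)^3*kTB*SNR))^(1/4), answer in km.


G_lin = 10^(39/10) = 7943.282347
R^4 = 8000 * 7943.282347^2 * 0.023^2 * 48.4 / ((4*pi)^3 * 1.38e-23 * 290 * 9000000.0 * 19)
R^4 = 9.51674e18 m^4
R_max = (9.51674e18)^(1/4) = 55542.1 m = 55.5 km

55.5 km


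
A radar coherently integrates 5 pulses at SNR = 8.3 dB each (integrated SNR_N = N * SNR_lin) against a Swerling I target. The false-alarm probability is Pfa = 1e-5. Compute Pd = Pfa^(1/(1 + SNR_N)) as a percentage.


SNR_lin = 10^(8.3/10) = 6.76083
SNR_N = 5 * 6.76083 = 33.80415
1/(1 + SNR_N) = 1/34.80415 = 0.0287322
Pd = (1e-5)^0.0287322 = 0.71835
Pd = 71.8%

71.8%


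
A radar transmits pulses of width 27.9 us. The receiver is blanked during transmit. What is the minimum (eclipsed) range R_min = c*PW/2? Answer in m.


R_min = 3e8 * 27.9e-6 / 2 = 4185.0 m

4185.0 m


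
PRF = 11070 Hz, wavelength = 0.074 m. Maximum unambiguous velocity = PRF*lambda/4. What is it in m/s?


V_ua = 11070 * 0.074 / 4 = 204.8 m/s

204.8 m/s


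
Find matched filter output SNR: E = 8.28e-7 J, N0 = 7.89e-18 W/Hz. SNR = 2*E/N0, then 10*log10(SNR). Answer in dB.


SNR_lin = 2 * 8.28e-7 / 7.89e-18 = 2.099e11
SNR_dB = 10*log10(2.099e11) = 113.2 dB

113.2 dB


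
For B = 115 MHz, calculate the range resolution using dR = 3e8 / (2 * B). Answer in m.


dR = 3e8 / (2 * 115000000.0) = 1.3 m

1.3 m


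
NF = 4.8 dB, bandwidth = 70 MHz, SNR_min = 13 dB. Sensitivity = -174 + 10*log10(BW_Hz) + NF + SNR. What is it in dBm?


10*log10(70000000.0) = 78.45
S = -174 + 78.45 + 4.8 + 13 = -77.7 dBm

-77.7 dBm


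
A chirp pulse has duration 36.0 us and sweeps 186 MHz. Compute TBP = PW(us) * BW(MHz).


TBP = 36.0 * 186 = 6696.0

6696.0


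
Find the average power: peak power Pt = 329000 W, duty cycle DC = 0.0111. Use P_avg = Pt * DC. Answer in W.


P_avg = 329000 * 0.0111 = 3651.9 W

3651.9 W


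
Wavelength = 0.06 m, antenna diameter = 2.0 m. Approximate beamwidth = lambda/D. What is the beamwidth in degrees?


BW_rad = 0.06 / 2.0 = 0.03
BW_deg = 1.72 degrees

1.72 degrees


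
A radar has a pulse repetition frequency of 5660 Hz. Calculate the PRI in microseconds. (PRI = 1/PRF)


PRI = 1/5660 = 0.0001766784 s = 176.7 us

176.7 us


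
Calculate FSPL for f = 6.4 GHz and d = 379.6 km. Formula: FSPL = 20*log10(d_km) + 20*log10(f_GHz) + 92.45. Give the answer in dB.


20*log10(379.6) = 51.59
20*log10(6.4) = 16.12
FSPL = 160.2 dB

160.2 dB


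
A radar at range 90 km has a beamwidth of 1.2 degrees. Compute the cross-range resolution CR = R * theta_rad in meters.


BW_rad = 0.020943951
CR = 90000 * 0.020943951 = 1885.0 m

1885.0 m


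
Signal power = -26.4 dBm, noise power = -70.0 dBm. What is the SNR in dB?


SNR = -26.4 - (-70.0) = 43.6 dB

43.6 dB


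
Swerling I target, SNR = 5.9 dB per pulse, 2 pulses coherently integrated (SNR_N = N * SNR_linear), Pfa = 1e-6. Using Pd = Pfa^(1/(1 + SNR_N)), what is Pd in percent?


SNR_lin = 10^(5.9/10) = 3.89045
SNR_N = 2 * 3.89045 = 7.7809
1/(1 + SNR_N) = 1/8.7809 = 0.1138835
Pd = (1e-6)^0.1138835 = 0.20735
Pd = 20.7%

20.7%


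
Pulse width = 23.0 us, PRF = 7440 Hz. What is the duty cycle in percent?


DC = 23.0e-6 * 7440 * 100 = 17.11%

17.11%


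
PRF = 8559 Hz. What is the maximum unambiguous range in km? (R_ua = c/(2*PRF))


R_ua = 3e8 / (2 * 8559) = 17525.4 m = 17.5 km

17.5 km


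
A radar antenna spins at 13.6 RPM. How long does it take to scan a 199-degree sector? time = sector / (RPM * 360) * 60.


t = 199 / (13.6 * 360) * 60 = 2.44 s

2.44 s


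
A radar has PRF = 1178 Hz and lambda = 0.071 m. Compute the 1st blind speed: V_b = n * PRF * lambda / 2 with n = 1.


V_blind = 1 * 1178 * 0.071 / 2 = 41.8 m/s

41.8 m/s


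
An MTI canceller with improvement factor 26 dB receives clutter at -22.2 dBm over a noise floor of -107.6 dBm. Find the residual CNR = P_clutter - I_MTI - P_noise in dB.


CNR = -22.2 - 26 - (-107.6) = 59.4 dB

59.4 dB


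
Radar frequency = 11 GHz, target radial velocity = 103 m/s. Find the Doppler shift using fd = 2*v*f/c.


fd = 2 * 103 * 11000000000.0 / 3e8 = 7553.3 Hz

7553.3 Hz


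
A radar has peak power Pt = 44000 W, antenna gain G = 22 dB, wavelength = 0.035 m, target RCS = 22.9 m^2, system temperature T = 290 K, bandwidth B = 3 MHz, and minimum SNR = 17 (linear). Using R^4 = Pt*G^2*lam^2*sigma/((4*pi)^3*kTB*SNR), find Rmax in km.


G_lin = 10^(22/10) = 158.489319
R^4 = 44000 * 158.489319^2 * 0.035^2 * 22.9 / ((4*pi)^3 * 1.38e-23 * 290 * 3000000.0 * 17)
R^4 = 7.65504e16 m^4
R_max = (7.65504e16)^(1/4) = 16633.6 m = 16.6 km

16.6 km


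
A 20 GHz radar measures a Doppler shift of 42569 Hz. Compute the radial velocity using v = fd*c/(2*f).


v = 42569 * 3e8 / (2 * 20000000000.0) = 319.3 m/s

319.3 m/s


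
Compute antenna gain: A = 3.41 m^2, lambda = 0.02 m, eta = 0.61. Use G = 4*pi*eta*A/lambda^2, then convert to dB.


G_linear = 4*pi*0.61*3.41/0.02^2 = 65348.27
G_dB = 10*log10(65348.27) = 48.2 dB

48.2 dB


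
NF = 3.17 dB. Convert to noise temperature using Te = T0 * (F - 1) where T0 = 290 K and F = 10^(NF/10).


NF_lin = 10^(3.17/10) = 2.074914
Te = 290 * (2.074914 - 1) = 311.7 K

311.7 K


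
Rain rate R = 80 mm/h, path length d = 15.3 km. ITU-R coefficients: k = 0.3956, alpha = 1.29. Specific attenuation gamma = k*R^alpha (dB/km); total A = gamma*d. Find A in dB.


gamma = 0.3956 * 80^1.29 = 112.782669 dB/km
A = 112.782669 * 15.3 = 1725.57 dB

1725.57 dB


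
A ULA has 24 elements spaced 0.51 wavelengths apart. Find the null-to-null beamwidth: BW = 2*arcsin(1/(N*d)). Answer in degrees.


1/(N*d) = 1/(24*0.51) = 0.081699
BW = 2*arcsin(0.081699) = 9.4 degrees

9.4 degrees


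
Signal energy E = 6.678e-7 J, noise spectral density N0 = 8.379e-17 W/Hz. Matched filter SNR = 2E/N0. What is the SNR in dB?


SNR_lin = 2 * 6.678e-7 / 8.379e-17 = 1.594e10
SNR_dB = 10*log10(1.594e10) = 102.0 dB

102.0 dB


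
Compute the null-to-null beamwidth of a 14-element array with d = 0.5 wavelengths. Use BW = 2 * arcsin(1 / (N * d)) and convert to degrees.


1/(N*d) = 1/(14*0.5) = 0.142857
BW = 2*arcsin(0.142857) = 16.4 degrees

16.4 degrees


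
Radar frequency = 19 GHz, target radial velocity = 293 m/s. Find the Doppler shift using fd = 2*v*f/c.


fd = 2 * 293 * 19000000000.0 / 3e8 = 37113.3 Hz

37113.3 Hz


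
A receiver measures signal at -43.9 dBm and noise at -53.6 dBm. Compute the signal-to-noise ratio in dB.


SNR = -43.9 - (-53.6) = 9.7 dB

9.7 dB


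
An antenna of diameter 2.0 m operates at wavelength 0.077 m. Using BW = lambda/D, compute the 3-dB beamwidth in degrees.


BW_rad = 0.077 / 2.0 = 0.0385
BW_deg = 2.21 degrees

2.21 degrees


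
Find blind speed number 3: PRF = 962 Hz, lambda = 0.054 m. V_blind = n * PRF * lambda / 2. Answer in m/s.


V_blind = 3 * 962 * 0.054 / 2 = 77.9 m/s

77.9 m/s


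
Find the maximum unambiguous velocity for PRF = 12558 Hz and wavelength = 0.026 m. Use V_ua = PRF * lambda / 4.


V_ua = 12558 * 0.026 / 4 = 81.6 m/s

81.6 m/s


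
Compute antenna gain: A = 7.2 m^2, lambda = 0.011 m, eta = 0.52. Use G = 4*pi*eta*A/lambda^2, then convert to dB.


G_linear = 4*pi*0.52*7.2/0.011^2 = 388830.51
G_dB = 10*log10(388830.51) = 55.9 dB

55.9 dB


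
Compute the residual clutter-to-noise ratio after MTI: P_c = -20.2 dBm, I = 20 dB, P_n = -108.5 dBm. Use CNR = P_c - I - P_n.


CNR = -20.2 - 20 - (-108.5) = 68.3 dB

68.3 dB


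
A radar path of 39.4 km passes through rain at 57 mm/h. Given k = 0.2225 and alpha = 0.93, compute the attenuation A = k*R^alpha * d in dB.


gamma = 0.2225 * 57^0.93 = 9.556385 dB/km
A = 9.556385 * 39.4 = 376.52 dB

376.52 dB


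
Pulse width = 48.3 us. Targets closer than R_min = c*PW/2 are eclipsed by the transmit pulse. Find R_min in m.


R_min = 3e8 * 48.3e-6 / 2 = 7245.0 m

7245.0 m


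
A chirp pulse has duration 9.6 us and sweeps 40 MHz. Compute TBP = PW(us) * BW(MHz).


TBP = 9.6 * 40 = 384.0

384.0


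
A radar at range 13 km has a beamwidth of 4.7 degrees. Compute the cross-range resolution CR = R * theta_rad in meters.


BW_rad = 0.082030475
CR = 13000 * 0.082030475 = 1066.4 m

1066.4 m


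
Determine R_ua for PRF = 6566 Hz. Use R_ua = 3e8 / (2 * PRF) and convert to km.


R_ua = 3e8 / (2 * 6566) = 22845.0 m = 22.8 km

22.8 km


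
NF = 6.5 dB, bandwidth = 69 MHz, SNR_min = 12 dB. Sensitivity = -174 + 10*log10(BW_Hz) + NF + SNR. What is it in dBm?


10*log10(69000000.0) = 78.39
S = -174 + 78.39 + 6.5 + 12 = -77.1 dBm

-77.1 dBm


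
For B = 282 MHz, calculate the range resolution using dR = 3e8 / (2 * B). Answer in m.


dR = 3e8 / (2 * 282000000.0) = 0.53 m

0.53 m


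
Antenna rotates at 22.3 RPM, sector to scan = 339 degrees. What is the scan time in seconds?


t = 339 / (22.3 * 360) * 60 = 2.53 s

2.53 s


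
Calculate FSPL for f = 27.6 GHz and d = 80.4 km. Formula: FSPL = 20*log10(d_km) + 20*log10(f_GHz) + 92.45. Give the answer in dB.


20*log10(80.4) = 38.11
20*log10(27.6) = 28.82
FSPL = 159.4 dB

159.4 dB


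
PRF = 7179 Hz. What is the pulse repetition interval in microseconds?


PRI = 1/7179 = 0.0001392952 s = 139.3 us

139.3 us


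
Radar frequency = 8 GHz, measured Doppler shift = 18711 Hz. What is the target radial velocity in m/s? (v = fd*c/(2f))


v = 18711 * 3e8 / (2 * 8000000000.0) = 350.8 m/s

350.8 m/s


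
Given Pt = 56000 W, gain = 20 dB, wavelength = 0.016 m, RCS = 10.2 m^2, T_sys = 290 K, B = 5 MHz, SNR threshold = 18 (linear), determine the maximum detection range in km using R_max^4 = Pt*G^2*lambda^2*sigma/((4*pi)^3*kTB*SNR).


G_lin = 10^(20/10) = 100.0
R^4 = 56000 * 100.0^2 * 0.016^2 * 10.2 / ((4*pi)^3 * 1.38e-23 * 290 * 5000000.0 * 18)
R^4 = 2.04587e15 m^4
R_max = (2.04587e15)^(1/4) = 6725.4 m = 6.7 km

6.7 km


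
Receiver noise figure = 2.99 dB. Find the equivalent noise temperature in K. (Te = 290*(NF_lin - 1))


NF_lin = 10^(2.99/10) = 1.990673
Te = 290 * (1.990673 - 1) = 287.3 K

287.3 K


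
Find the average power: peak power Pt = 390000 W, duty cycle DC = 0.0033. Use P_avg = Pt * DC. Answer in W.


P_avg = 390000 * 0.0033 = 1287.0 W

1287.0 W


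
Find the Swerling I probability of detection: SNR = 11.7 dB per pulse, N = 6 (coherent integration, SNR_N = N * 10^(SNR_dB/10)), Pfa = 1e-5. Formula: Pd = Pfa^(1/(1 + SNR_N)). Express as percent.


SNR_lin = 10^(11.7/10) = 14.79108
SNR_N = 6 * 14.79108 = 88.74648
1/(1 + SNR_N) = 1/89.74648 = 0.0111425
Pd = (1e-5)^0.0111425 = 0.8796
Pd = 88.0%

88.0%


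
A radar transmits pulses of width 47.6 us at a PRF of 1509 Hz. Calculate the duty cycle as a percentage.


DC = 47.6e-6 * 1509 * 100 = 7.18%

7.18%


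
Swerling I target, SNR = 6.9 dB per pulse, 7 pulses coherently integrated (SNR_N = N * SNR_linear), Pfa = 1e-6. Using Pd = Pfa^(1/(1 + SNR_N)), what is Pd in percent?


SNR_lin = 10^(6.9/10) = 4.89779
SNR_N = 7 * 4.89779 = 34.28453
1/(1 + SNR_N) = 1/35.28453 = 0.028341
Pd = (1e-6)^0.028341 = 0.67601
Pd = 67.6%

67.6%


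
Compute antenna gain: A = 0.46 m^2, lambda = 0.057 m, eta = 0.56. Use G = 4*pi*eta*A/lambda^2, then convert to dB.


G_linear = 4*pi*0.56*0.46/0.057^2 = 996.34
G_dB = 10*log10(996.34) = 30.0 dB

30.0 dB


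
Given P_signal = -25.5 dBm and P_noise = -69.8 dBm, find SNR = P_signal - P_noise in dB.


SNR = -25.5 - (-69.8) = 44.3 dB

44.3 dB


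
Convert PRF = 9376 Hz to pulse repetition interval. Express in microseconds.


PRI = 1/9376 = 0.0001066553 s = 106.7 us

106.7 us


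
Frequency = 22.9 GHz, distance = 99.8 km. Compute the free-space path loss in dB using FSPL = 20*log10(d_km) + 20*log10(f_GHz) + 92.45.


20*log10(99.8) = 39.98
20*log10(22.9) = 27.2
FSPL = 159.6 dB

159.6 dB


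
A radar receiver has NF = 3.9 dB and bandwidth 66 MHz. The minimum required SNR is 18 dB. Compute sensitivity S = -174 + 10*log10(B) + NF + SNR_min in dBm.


10*log10(66000000.0) = 78.2
S = -174 + 78.2 + 3.9 + 18 = -73.9 dBm

-73.9 dBm


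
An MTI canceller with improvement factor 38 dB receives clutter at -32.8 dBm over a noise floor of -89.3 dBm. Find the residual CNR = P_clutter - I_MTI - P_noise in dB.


CNR = -32.8 - 38 - (-89.3) = 18.5 dB

18.5 dB


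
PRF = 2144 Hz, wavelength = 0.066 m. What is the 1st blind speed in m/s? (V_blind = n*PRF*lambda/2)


V_blind = 1 * 2144 * 0.066 / 2 = 70.8 m/s

70.8 m/s


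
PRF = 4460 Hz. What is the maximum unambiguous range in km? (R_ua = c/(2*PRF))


R_ua = 3e8 / (2 * 4460) = 33632.3 m = 33.6 km

33.6 km


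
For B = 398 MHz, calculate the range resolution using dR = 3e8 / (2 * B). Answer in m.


dR = 3e8 / (2 * 398000000.0) = 0.38 m

0.38 m


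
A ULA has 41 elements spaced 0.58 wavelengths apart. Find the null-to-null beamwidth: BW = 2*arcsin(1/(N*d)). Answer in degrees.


1/(N*d) = 1/(41*0.58) = 0.042052
BW = 2*arcsin(0.042052) = 4.8 degrees

4.8 degrees


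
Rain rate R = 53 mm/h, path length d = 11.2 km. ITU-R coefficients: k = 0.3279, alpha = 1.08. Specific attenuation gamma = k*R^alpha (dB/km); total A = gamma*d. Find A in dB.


gamma = 0.3279 * 53^1.08 = 23.875878 dB/km
A = 23.875878 * 11.2 = 267.41 dB

267.41 dB


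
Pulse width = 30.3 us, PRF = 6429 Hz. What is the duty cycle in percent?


DC = 30.3e-6 * 6429 * 100 = 19.48%

19.48%


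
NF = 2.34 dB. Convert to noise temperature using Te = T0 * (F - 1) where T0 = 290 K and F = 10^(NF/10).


NF_lin = 10^(2.34/10) = 1.713957
Te = 290 * (1.713957 - 1) = 207.0 K

207.0 K


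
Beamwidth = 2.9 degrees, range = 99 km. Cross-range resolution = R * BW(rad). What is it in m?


BW_rad = 0.050614548
CR = 99000 * 0.050614548 = 5010.8 m

5010.8 m


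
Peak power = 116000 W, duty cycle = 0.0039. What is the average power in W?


P_avg = 116000 * 0.0039 = 452.4 W

452.4 W


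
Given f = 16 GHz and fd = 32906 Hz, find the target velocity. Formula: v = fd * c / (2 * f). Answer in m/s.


v = 32906 * 3e8 / (2 * 16000000000.0) = 308.5 m/s

308.5 m/s


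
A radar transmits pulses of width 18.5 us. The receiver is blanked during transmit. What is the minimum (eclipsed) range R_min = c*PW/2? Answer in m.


R_min = 3e8 * 18.5e-6 / 2 = 2775.0 m

2775.0 m


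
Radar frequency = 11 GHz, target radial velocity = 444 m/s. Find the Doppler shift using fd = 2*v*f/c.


fd = 2 * 444 * 11000000000.0 / 3e8 = 32560.0 Hz

32560.0 Hz


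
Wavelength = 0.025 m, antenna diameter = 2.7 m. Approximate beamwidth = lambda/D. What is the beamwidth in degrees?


BW_rad = 0.025 / 2.7 = 0.009259
BW_deg = 0.53 degrees

0.53 degrees


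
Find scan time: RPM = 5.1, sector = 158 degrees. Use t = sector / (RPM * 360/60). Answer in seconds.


t = 158 / (5.1 * 360) * 60 = 5.16 s

5.16 s


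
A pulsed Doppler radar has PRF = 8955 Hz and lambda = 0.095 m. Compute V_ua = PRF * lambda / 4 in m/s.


V_ua = 8955 * 0.095 / 4 = 212.7 m/s

212.7 m/s


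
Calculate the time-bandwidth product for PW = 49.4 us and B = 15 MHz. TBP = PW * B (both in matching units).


TBP = 49.4 * 15 = 741.0

741.0


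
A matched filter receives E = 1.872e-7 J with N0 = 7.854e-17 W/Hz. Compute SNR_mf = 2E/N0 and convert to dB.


SNR_lin = 2 * 1.872e-7 / 7.854e-17 = 4.767e9
SNR_dB = 10*log10(4.767e9) = 96.8 dB

96.8 dB


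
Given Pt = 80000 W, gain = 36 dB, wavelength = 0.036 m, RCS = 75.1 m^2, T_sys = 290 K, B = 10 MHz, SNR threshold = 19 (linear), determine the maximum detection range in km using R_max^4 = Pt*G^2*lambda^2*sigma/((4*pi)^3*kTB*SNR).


G_lin = 10^(36/10) = 3981.071706
R^4 = 80000 * 3981.071706^2 * 0.036^2 * 75.1 / ((4*pi)^3 * 1.38e-23 * 290 * 10000000.0 * 19)
R^4 = 8.17852e19 m^4
R_max = (8.17852e19)^(1/4) = 95097.4 m = 95.1 km

95.1 km


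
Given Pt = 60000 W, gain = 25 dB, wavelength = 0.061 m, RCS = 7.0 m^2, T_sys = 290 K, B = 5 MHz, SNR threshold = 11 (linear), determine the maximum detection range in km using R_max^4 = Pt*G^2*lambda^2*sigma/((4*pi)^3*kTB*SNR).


G_lin = 10^(25/10) = 316.227766
R^4 = 60000 * 316.227766^2 * 0.061^2 * 7.0 / ((4*pi)^3 * 1.38e-23 * 290 * 5000000.0 * 11)
R^4 = 3.57799e17 m^4
R_max = (3.57799e17)^(1/4) = 24457.4 m = 24.5 km

24.5 km


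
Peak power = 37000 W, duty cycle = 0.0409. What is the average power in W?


P_avg = 37000 * 0.0409 = 1513.3 W

1513.3 W


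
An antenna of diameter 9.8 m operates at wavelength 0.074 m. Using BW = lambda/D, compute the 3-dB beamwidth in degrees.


BW_rad = 0.074 / 9.8 = 0.007551
BW_deg = 0.43 degrees

0.43 degrees


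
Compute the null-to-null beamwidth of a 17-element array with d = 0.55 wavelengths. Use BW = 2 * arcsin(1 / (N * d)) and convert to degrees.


1/(N*d) = 1/(17*0.55) = 0.106952
BW = 2*arcsin(0.106952) = 12.3 degrees

12.3 degrees


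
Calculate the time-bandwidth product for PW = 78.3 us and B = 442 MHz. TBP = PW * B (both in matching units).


TBP = 78.3 * 442 = 34608.6

34608.6


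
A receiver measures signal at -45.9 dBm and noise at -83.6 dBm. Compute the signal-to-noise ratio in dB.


SNR = -45.9 - (-83.6) = 37.7 dB

37.7 dB


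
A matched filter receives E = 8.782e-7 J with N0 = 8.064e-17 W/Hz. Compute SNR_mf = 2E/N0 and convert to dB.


SNR_lin = 2 * 8.782e-7 / 8.064e-17 = 2.178e10
SNR_dB = 10*log10(2.178e10) = 103.4 dB

103.4 dB


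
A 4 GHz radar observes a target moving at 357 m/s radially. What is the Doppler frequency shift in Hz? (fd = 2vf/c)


fd = 2 * 357 * 4000000000.0 / 3e8 = 9520.0 Hz

9520.0 Hz


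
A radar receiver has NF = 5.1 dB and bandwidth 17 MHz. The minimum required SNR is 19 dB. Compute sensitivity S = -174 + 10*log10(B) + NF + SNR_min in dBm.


10*log10(17000000.0) = 72.3
S = -174 + 72.3 + 5.1 + 19 = -77.6 dBm

-77.6 dBm


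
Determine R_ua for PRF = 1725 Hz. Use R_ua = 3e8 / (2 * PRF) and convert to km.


R_ua = 3e8 / (2 * 1725) = 86956.5 m = 87.0 km

87.0 km


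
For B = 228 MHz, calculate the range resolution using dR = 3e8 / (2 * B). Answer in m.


dR = 3e8 / (2 * 228000000.0) = 0.66 m

0.66 m


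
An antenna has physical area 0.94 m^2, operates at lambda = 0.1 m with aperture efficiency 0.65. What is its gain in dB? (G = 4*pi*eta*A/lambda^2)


G_linear = 4*pi*0.65*0.94/0.1^2 = 767.81
G_dB = 10*log10(767.81) = 28.9 dB

28.9 dB


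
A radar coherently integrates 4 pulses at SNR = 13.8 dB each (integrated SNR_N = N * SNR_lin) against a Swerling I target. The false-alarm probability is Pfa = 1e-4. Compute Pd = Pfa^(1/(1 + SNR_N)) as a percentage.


SNR_lin = 10^(13.8/10) = 23.98833
SNR_N = 4 * 23.98833 = 95.95332
1/(1 + SNR_N) = 1/96.95332 = 0.0103142
Pd = (1e-4)^0.0103142 = 0.90938
Pd = 90.9%

90.9%


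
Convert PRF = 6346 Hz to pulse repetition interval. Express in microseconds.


PRI = 1/6346 = 0.0001575796 s = 157.6 us

157.6 us


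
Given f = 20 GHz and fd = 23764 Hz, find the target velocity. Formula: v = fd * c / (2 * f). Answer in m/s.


v = 23764 * 3e8 / (2 * 20000000000.0) = 178.2 m/s

178.2 m/s


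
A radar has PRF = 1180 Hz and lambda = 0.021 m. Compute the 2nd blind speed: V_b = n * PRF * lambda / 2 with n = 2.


V_blind = 2 * 1180 * 0.021 / 2 = 24.8 m/s

24.8 m/s


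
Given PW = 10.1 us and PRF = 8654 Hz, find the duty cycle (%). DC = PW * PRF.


DC = 10.1e-6 * 8654 * 100 = 8.74%

8.74%


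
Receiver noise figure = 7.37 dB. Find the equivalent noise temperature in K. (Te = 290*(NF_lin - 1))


NF_lin = 10^(7.37/10) = 5.457579
Te = 290 * (5.457579 - 1) = 1292.7 K

1292.7 K


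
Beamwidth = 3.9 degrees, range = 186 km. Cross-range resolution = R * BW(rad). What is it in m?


BW_rad = 0.068067841
CR = 186000 * 0.068067841 = 12660.6 m

12660.6 m


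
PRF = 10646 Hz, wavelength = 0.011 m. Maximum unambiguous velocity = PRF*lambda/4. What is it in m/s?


V_ua = 10646 * 0.011 / 4 = 29.3 m/s

29.3 m/s


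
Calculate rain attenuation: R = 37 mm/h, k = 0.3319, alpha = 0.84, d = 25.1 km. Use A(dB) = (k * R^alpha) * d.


gamma = 0.3319 * 37^0.84 = 6.891229 dB/km
A = 6.891229 * 25.1 = 172.97 dB

172.97 dB


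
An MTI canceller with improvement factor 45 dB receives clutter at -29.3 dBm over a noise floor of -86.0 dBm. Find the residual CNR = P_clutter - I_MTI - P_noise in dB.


CNR = -29.3 - 45 - (-86.0) = 11.7 dB

11.7 dB


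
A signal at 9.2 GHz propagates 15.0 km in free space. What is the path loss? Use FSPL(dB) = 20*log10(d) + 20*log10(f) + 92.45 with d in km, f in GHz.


20*log10(15.0) = 23.52
20*log10(9.2) = 19.28
FSPL = 135.2 dB

135.2 dB


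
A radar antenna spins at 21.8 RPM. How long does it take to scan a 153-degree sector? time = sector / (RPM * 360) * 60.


t = 153 / (21.8 * 360) * 60 = 1.17 s

1.17 s


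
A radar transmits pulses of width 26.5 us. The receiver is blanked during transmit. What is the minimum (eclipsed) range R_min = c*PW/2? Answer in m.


R_min = 3e8 * 26.5e-6 / 2 = 3975.0 m

3975.0 m


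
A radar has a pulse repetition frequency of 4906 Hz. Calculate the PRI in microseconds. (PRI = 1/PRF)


PRI = 1/4906 = 0.000203832 s = 203.8 us

203.8 us


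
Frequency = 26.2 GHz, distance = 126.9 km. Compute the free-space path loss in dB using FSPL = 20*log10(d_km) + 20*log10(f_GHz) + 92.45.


20*log10(126.9) = 42.07
20*log10(26.2) = 28.37
FSPL = 162.9 dB

162.9 dB


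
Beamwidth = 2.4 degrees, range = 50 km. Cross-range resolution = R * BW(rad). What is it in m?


BW_rad = 0.041887902
CR = 50000 * 0.041887902 = 2094.4 m

2094.4 m


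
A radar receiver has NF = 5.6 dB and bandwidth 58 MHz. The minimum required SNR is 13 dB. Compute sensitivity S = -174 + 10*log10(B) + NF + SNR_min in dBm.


10*log10(58000000.0) = 77.63
S = -174 + 77.63 + 5.6 + 13 = -77.8 dBm

-77.8 dBm


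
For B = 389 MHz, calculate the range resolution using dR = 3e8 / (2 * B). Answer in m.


dR = 3e8 / (2 * 389000000.0) = 0.39 m

0.39 m


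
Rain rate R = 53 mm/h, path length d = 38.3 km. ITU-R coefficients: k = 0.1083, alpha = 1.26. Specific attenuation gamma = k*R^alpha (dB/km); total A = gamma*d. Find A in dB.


gamma = 0.1083 * 53^1.26 = 16.114471 dB/km
A = 16.114471 * 38.3 = 617.18 dB

617.18 dB


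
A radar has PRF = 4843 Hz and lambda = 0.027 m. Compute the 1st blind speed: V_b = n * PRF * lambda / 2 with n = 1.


V_blind = 1 * 4843 * 0.027 / 2 = 65.4 m/s

65.4 m/s


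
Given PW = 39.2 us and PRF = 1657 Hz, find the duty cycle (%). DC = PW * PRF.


DC = 39.2e-6 * 1657 * 100 = 6.5%

6.5%


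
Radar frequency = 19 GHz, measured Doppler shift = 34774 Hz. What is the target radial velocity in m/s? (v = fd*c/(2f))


v = 34774 * 3e8 / (2 * 19000000000.0) = 274.5 m/s

274.5 m/s


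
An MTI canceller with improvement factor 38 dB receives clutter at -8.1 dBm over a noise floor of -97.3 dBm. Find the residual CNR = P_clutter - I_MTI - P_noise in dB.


CNR = -8.1 - 38 - (-97.3) = 51.2 dB

51.2 dB


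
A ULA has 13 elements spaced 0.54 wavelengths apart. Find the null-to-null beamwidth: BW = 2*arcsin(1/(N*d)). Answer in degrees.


1/(N*d) = 1/(13*0.54) = 0.14245
BW = 2*arcsin(0.14245) = 16.4 degrees

16.4 degrees


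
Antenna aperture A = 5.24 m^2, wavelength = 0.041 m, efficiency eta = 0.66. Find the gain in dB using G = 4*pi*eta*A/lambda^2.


G_linear = 4*pi*0.66*5.24/0.041^2 = 25853.38
G_dB = 10*log10(25853.38) = 44.1 dB

44.1 dB


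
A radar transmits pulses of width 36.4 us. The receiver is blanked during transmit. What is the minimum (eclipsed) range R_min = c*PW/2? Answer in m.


R_min = 3e8 * 36.4e-6 / 2 = 5460.0 m

5460.0 m


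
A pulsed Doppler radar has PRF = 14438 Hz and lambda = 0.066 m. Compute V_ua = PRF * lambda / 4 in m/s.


V_ua = 14438 * 0.066 / 4 = 238.2 m/s

238.2 m/s


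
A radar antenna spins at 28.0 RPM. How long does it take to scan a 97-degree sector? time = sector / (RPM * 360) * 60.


t = 97 / (28.0 * 360) * 60 = 0.58 s

0.58 s


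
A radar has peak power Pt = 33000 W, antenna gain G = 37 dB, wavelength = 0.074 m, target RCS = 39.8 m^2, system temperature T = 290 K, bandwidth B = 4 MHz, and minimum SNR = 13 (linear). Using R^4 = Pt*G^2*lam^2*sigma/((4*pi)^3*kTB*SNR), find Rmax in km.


G_lin = 10^(37/10) = 5011.872336
R^4 = 33000 * 5011.872336^2 * 0.074^2 * 39.8 / ((4*pi)^3 * 1.38e-23 * 290 * 4000000.0 * 13)
R^4 = 4.37472e20 m^4
R_max = (4.37472e20)^(1/4) = 144623.1 m = 144.6 km

144.6 km


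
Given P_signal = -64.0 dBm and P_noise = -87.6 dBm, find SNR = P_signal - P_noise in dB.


SNR = -64.0 - (-87.6) = 23.6 dB

23.6 dB


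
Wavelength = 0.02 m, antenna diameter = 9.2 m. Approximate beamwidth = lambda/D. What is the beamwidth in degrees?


BW_rad = 0.02 / 9.2 = 0.002174
BW_deg = 0.12 degrees

0.12 degrees


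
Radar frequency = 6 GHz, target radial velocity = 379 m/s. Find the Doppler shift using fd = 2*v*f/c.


fd = 2 * 379 * 6000000000.0 / 3e8 = 15160.0 Hz

15160.0 Hz


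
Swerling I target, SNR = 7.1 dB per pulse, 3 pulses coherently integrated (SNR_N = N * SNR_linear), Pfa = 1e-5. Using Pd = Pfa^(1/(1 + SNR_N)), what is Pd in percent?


SNR_lin = 10^(7.1/10) = 5.12861
SNR_N = 3 * 5.12861 = 15.38583
1/(1 + SNR_N) = 1/16.38583 = 0.0610283
Pd = (1e-5)^0.0610283 = 0.49529
Pd = 49.5%

49.5%


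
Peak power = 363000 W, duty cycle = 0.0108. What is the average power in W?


P_avg = 363000 * 0.0108 = 3920.4 W

3920.4 W


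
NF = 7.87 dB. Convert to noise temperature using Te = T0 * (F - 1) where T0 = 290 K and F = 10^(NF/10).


NF_lin = 10^(7.87/10) = 6.123504
Te = 290 * (6.123504 - 1) = 1485.8 K

1485.8 K


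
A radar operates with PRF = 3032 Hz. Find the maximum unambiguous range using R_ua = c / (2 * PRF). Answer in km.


R_ua = 3e8 / (2 * 3032) = 49472.3 m = 49.5 km

49.5 km


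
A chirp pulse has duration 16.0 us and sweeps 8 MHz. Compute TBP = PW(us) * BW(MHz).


TBP = 16.0 * 8 = 128.0

128.0


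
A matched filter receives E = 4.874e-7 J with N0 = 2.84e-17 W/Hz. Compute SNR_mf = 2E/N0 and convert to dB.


SNR_lin = 2 * 4.874e-7 / 2.84e-17 = 3.432e10
SNR_dB = 10*log10(3.432e10) = 105.4 dB

105.4 dB


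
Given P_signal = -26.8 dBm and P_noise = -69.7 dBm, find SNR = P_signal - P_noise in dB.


SNR = -26.8 - (-69.7) = 42.9 dB

42.9 dB


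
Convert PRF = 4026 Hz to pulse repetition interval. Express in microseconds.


PRI = 1/4026 = 0.0002483855 s = 248.4 us

248.4 us


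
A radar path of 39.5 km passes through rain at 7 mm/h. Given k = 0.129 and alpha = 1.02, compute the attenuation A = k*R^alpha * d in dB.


gamma = 0.129 * 7^1.02 = 0.938836 dB/km
A = 0.938836 * 39.5 = 37.08 dB

37.08 dB


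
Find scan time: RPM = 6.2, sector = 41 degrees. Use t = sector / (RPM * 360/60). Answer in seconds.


t = 41 / (6.2 * 360) * 60 = 1.1 s

1.1 s


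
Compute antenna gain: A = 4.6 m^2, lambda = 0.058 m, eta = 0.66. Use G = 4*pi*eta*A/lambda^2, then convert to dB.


G_linear = 4*pi*0.66*4.6/0.058^2 = 11341.11
G_dB = 10*log10(11341.11) = 40.5 dB

40.5 dB


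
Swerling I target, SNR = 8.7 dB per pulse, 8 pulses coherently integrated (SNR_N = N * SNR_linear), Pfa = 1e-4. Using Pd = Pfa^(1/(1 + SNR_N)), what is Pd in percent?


SNR_lin = 10^(8.7/10) = 7.4131
SNR_N = 8 * 7.4131 = 59.3048
1/(1 + SNR_N) = 1/60.3048 = 0.0165824
Pd = (1e-4)^0.0165824 = 0.85836
Pd = 85.8%

85.8%


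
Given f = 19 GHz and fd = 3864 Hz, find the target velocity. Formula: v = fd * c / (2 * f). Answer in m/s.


v = 3864 * 3e8 / (2 * 19000000000.0) = 30.5 m/s

30.5 m/s


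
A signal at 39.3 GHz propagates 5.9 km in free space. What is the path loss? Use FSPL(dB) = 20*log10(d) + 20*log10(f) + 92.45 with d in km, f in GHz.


20*log10(5.9) = 15.42
20*log10(39.3) = 31.89
FSPL = 139.8 dB

139.8 dB


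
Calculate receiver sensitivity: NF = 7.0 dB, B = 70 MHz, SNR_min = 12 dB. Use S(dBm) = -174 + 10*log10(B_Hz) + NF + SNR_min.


10*log10(70000000.0) = 78.45
S = -174 + 78.45 + 7.0 + 12 = -76.5 dBm

-76.5 dBm


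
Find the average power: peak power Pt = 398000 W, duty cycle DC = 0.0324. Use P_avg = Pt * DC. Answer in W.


P_avg = 398000 * 0.0324 = 12895.2 W

12895.2 W


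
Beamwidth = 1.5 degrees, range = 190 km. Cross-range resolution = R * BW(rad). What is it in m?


BW_rad = 0.026179939
CR = 190000 * 0.026179939 = 4974.2 m

4974.2 m


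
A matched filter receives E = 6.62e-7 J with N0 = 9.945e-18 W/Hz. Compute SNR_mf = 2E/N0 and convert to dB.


SNR_lin = 2 * 6.62e-7 / 9.945e-18 = 1.331e11
SNR_dB = 10*log10(1.331e11) = 111.2 dB

111.2 dB


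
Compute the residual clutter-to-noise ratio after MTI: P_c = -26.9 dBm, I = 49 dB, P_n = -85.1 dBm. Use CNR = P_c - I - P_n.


CNR = -26.9 - 49 - (-85.1) = 9.2 dB

9.2 dB


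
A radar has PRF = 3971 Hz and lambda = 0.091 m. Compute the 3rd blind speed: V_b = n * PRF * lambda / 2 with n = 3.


V_blind = 3 * 3971 * 0.091 / 2 = 542.0 m/s

542.0 m/s


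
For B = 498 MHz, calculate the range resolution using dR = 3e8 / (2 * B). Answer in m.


dR = 3e8 / (2 * 498000000.0) = 0.3 m

0.3 m


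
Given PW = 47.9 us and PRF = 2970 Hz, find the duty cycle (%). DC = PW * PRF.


DC = 47.9e-6 * 2970 * 100 = 14.23%

14.23%


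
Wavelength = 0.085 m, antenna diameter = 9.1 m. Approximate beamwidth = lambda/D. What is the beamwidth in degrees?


BW_rad = 0.085 / 9.1 = 0.009341
BW_deg = 0.54 degrees

0.54 degrees


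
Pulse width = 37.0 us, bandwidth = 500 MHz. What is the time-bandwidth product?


TBP = 37.0 * 500 = 18500.0

18500.0


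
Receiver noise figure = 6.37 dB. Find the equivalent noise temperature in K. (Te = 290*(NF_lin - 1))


NF_lin = 10^(6.37/10) = 4.335109
Te = 290 * (4.335109 - 1) = 967.2 K

967.2 K


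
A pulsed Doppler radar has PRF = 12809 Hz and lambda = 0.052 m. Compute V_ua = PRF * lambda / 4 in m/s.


V_ua = 12809 * 0.052 / 4 = 166.5 m/s

166.5 m/s


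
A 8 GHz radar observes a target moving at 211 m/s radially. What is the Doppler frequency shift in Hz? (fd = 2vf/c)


fd = 2 * 211 * 8000000000.0 / 3e8 = 11253.3 Hz

11253.3 Hz


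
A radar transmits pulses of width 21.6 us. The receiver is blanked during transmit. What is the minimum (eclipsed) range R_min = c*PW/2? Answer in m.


R_min = 3e8 * 21.6e-6 / 2 = 3240.0 m

3240.0 m


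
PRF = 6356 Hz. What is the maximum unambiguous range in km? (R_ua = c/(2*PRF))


R_ua = 3e8 / (2 * 6356) = 23599.7 m = 23.6 km

23.6 km


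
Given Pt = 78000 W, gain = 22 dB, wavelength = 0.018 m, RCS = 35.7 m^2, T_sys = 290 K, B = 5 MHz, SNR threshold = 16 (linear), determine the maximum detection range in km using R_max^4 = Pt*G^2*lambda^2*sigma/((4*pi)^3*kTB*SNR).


G_lin = 10^(22/10) = 158.489319
R^4 = 78000 * 158.489319^2 * 0.018^2 * 35.7 / ((4*pi)^3 * 1.38e-23 * 290 * 5000000.0 * 16)
R^4 = 3.56707e16 m^4
R_max = (3.56707e16)^(1/4) = 13742.9 m = 13.7 km

13.7 km


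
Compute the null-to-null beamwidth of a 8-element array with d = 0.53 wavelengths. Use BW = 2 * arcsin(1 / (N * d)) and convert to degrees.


1/(N*d) = 1/(8*0.53) = 0.235849
BW = 2*arcsin(0.235849) = 27.3 degrees

27.3 degrees


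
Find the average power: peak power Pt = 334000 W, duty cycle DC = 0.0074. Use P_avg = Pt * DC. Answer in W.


P_avg = 334000 * 0.0074 = 2471.6 W

2471.6 W


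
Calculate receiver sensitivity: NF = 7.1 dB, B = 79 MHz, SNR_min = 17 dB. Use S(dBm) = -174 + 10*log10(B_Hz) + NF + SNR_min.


10*log10(79000000.0) = 78.98
S = -174 + 78.98 + 7.1 + 17 = -70.9 dBm

-70.9 dBm


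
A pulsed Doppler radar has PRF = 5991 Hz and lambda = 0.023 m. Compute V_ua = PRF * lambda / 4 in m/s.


V_ua = 5991 * 0.023 / 4 = 34.4 m/s

34.4 m/s


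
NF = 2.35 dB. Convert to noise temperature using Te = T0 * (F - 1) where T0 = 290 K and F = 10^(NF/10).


NF_lin = 10^(2.35/10) = 1.717908
Te = 290 * (1.717908 - 1) = 208.2 K

208.2 K


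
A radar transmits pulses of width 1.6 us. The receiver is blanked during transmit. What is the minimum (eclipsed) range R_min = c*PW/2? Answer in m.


R_min = 3e8 * 1.6e-6 / 2 = 240.0 m

240.0 m


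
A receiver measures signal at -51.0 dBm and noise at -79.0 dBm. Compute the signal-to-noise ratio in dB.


SNR = -51.0 - (-79.0) = 28.0 dB

28.0 dB


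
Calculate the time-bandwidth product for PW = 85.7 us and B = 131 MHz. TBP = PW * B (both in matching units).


TBP = 85.7 * 131 = 11226.7

11226.7


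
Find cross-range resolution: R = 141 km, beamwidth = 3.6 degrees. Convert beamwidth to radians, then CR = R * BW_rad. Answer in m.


BW_rad = 0.062831853
CR = 141000 * 0.062831853 = 8859.3 m

8859.3 m


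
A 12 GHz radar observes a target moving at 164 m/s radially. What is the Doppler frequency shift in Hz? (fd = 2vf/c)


fd = 2 * 164 * 12000000000.0 / 3e8 = 13120.0 Hz

13120.0 Hz


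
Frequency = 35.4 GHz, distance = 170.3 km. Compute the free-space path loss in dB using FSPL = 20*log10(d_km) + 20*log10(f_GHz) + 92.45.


20*log10(170.3) = 44.62
20*log10(35.4) = 30.98
FSPL = 168.1 dB

168.1 dB


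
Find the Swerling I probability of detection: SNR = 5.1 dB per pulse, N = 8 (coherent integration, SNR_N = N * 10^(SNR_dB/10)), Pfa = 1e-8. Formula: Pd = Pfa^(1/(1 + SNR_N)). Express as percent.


SNR_lin = 10^(5.1/10) = 3.23594
SNR_N = 8 * 3.23594 = 25.88752
1/(1 + SNR_N) = 1/26.88752 = 0.037192
Pd = (1e-8)^0.037192 = 0.50404
Pd = 50.4%

50.4%


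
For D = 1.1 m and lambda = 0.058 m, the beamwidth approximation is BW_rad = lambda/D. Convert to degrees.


BW_rad = 0.058 / 1.1 = 0.052727
BW_deg = 3.02 degrees

3.02 degrees


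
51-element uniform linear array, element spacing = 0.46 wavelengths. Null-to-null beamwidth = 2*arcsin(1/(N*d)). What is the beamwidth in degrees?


1/(N*d) = 1/(51*0.46) = 0.042626
BW = 2*arcsin(0.042626) = 4.9 degrees

4.9 degrees


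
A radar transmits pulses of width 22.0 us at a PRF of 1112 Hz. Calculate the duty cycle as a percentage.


DC = 22.0e-6 * 1112 * 100 = 2.45%

2.45%


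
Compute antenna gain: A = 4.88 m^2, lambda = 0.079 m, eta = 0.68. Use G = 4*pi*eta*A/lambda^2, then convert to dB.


G_linear = 4*pi*0.68*4.88/0.079^2 = 6681.66
G_dB = 10*log10(6681.66) = 38.2 dB

38.2 dB


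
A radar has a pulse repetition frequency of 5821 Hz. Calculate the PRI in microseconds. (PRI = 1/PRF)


PRI = 1/5821 = 0.0001717918 s = 171.8 us

171.8 us


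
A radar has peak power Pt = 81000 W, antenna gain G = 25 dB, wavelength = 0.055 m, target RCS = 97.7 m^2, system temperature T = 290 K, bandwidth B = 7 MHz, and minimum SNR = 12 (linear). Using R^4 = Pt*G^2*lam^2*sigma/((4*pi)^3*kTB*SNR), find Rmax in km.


G_lin = 10^(25/10) = 316.227766
R^4 = 81000 * 316.227766^2 * 0.055^2 * 97.7 / ((4*pi)^3 * 1.38e-23 * 290 * 7000000.0 * 12)
R^4 = 3.58855e18 m^4
R_max = (3.58855e18)^(1/4) = 43524.1 m = 43.5 km

43.5 km


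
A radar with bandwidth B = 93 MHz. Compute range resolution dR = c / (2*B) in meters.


dR = 3e8 / (2 * 93000000.0) = 1.61 m

1.61 m


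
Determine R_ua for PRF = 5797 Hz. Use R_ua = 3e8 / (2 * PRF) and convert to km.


R_ua = 3e8 / (2 * 5797) = 25875.5 m = 25.9 km

25.9 km


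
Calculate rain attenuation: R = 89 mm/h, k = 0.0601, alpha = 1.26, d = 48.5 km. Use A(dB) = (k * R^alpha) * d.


gamma = 0.0601 * 89^1.26 = 17.183273 dB/km
A = 17.183273 * 48.5 = 833.39 dB

833.39 dB


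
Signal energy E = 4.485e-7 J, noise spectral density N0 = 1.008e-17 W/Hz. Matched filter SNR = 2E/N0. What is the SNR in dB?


SNR_lin = 2 * 4.485e-7 / 1.008e-17 = 8.899e10
SNR_dB = 10*log10(8.899e10) = 109.5 dB

109.5 dB


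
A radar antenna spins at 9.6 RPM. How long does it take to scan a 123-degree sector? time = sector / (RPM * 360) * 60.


t = 123 / (9.6 * 360) * 60 = 2.14 s

2.14 s


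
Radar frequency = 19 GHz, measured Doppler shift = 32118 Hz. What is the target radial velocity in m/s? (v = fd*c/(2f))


v = 32118 * 3e8 / (2 * 19000000000.0) = 253.6 m/s

253.6 m/s


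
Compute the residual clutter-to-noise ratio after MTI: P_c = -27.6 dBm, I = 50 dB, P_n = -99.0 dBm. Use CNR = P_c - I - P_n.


CNR = -27.6 - 50 - (-99.0) = 21.4 dB

21.4 dB


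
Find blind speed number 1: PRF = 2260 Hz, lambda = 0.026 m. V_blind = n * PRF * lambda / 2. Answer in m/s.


V_blind = 1 * 2260 * 0.026 / 2 = 29.4 m/s

29.4 m/s


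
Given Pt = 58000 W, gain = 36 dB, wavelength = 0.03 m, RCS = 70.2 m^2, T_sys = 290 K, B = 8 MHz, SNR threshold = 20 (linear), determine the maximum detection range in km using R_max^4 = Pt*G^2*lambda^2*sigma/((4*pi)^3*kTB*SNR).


G_lin = 10^(36/10) = 3981.071706
R^4 = 58000 * 3981.071706^2 * 0.03^2 * 70.2 / ((4*pi)^3 * 1.38e-23 * 290 * 8000000.0 * 20)
R^4 = 4.57068e19 m^4
R_max = (4.57068e19)^(1/4) = 82223.4 m = 82.2 km

82.2 km
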